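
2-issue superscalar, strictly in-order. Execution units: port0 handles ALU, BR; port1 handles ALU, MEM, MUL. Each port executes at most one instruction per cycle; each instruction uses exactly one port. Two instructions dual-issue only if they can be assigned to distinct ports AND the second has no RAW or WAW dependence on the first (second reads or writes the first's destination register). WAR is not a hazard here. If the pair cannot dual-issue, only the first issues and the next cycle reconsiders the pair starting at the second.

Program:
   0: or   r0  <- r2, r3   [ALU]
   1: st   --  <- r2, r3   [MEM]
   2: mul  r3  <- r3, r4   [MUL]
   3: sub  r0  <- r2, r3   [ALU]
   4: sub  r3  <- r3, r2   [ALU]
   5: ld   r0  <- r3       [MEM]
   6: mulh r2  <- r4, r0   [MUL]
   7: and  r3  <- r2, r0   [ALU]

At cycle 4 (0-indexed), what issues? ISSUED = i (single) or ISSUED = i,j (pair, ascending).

ISSUED = 6

#0 head=0: or.ALU;st.MEM i0,i1 pair
#1 head=2: mul.MUL i2 RAW r3
#2 head=3: sub.ALU;sub.ALU i3,i4 pair
#3 head=5: ld.MEM i5 no-port MEM/MUL
#4 head=6: mulh.MUL i6 RAW r2
#5 head=7: and.ALU i7 tail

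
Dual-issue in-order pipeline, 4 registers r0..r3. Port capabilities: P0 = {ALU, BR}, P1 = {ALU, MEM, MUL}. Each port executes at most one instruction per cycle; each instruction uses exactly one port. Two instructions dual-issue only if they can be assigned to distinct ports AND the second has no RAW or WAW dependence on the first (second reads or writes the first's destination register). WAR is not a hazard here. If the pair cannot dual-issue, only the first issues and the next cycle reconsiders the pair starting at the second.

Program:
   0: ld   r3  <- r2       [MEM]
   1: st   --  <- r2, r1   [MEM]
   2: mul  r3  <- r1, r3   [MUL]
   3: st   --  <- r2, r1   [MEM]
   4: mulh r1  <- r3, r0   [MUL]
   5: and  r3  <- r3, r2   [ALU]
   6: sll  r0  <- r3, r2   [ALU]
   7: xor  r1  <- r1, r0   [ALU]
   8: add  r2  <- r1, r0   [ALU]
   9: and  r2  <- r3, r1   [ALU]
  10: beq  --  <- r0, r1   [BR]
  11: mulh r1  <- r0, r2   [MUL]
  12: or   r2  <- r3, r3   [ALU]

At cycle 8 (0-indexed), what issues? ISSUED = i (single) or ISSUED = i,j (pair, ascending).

ISSUED = 9,10

  cy0 -> i0 (ld.MEM) no-port MEM/MEM
  cy1 -> i1 (st.MEM) no-port MEM/MUL
  cy2 -> i2 (mul.MUL) no-port MUL/MEM
  cy3 -> i3 (st.MEM) no-port MEM/MUL
  cy4 -> i4+i5 (mulh.MUL+and.ALU) pair
  cy5 -> i6 (sll.ALU) RAW r0
  cy6 -> i7 (xor.ALU) RAW r1
  cy7 -> i8 (add.ALU) WAW r2
  cy8 -> i9+i10 (and.ALU+beq.BR) pair
  cy9 -> i11+i12 (mulh.MUL+or.ALU) pair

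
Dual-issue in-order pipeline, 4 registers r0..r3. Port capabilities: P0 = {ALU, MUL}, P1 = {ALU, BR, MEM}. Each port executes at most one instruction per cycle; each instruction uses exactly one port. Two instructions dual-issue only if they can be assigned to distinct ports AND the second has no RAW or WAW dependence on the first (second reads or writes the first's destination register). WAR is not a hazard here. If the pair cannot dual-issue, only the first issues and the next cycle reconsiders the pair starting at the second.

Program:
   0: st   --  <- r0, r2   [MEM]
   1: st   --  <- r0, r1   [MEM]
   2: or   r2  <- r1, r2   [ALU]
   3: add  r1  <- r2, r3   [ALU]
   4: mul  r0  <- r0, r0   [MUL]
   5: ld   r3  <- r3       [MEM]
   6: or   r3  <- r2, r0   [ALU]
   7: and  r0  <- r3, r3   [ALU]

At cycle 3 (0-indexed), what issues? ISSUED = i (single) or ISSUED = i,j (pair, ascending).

t=0 i0:st ; no-port MEM/MEM
t=1 i1/i2:st or ; pair
t=2 i3/i4:add mul ; pair
t=3 i5:ld ; WAW r3
t=4 i6:or ; RAW r3
t=5 i7:and ; tail

ISSUED = 5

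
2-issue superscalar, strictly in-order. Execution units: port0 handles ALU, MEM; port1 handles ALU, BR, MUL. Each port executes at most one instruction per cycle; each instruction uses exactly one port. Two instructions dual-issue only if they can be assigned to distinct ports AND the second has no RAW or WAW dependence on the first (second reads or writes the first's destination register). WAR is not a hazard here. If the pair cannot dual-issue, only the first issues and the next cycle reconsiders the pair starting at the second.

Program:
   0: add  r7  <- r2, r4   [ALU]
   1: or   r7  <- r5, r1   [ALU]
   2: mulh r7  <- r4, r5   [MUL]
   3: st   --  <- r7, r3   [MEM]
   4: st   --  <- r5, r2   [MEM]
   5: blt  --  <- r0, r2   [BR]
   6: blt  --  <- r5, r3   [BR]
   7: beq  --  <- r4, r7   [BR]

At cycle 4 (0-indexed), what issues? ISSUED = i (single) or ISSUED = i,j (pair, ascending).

ISSUED = 4,5

  cy0 -> i0 (add) WAW r7
  cy1 -> i1 (or) WAW r7
  cy2 -> i2 (mulh) RAW r7
  cy3 -> i3 (st) no-port MEM/MEM
  cy4 -> i4&i5 (st;blt) 2-wide
  cy5 -> i6 (blt) no-port BR/BR
  cy6 -> i7 (beq) tail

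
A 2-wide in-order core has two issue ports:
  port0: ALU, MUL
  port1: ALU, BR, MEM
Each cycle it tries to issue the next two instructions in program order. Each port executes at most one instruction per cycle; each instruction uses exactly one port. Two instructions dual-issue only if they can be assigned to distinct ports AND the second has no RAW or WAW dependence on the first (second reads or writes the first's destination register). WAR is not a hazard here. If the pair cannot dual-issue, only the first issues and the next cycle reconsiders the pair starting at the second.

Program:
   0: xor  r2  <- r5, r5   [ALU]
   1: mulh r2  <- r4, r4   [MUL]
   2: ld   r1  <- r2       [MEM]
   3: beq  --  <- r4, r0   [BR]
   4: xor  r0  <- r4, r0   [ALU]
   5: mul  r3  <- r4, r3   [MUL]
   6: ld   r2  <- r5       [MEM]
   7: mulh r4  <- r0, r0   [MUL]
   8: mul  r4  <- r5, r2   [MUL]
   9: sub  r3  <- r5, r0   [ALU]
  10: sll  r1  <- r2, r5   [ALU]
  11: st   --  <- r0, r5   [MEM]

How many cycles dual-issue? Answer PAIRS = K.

PAIRS = 4

[0] i0  xor  -- WAW r2
[1] i1  mulh  -- RAW r2
[2] i2  ld  -- no-port MEM/BR
[3] i3&i4  beq+xor  -- dual
[4] i5&i6  mul+ld  -- dual
[5] i7  mulh  -- no-port MUL/MUL
[6] i8&i9  mul+sub  -- dual
[7] i10&i11  sll+st  -- dual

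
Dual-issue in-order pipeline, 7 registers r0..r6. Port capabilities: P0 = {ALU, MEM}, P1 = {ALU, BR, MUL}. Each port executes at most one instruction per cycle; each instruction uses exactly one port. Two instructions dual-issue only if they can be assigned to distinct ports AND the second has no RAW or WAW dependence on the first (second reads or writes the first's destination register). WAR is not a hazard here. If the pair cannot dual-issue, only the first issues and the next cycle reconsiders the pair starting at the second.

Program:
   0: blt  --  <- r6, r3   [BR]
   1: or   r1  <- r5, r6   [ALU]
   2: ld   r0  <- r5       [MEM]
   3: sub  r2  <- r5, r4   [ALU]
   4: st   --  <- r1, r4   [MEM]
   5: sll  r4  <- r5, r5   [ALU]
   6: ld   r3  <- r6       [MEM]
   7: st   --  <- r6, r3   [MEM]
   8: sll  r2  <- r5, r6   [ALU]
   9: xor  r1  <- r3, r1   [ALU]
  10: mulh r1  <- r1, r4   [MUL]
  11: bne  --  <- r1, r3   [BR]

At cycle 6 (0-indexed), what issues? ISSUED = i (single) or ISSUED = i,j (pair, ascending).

  cy0 -> i0&i1 (blt.BR;or.ALU) pair
  cy1 -> i2&i3 (ld.MEM;sub.ALU) pair
  cy2 -> i4&i5 (st.MEM;sll.ALU) pair
  cy3 -> i6 (ld.MEM) no-port MEM/MEM
  cy4 -> i7&i8 (st.MEM;sll.ALU) pair
  cy5 -> i9 (xor.ALU) RAW+WAW r1
  cy6 -> i10 (mulh.MUL) no-port MUL/BR
  cy7 -> i11 (bne.BR) tail

ISSUED = 10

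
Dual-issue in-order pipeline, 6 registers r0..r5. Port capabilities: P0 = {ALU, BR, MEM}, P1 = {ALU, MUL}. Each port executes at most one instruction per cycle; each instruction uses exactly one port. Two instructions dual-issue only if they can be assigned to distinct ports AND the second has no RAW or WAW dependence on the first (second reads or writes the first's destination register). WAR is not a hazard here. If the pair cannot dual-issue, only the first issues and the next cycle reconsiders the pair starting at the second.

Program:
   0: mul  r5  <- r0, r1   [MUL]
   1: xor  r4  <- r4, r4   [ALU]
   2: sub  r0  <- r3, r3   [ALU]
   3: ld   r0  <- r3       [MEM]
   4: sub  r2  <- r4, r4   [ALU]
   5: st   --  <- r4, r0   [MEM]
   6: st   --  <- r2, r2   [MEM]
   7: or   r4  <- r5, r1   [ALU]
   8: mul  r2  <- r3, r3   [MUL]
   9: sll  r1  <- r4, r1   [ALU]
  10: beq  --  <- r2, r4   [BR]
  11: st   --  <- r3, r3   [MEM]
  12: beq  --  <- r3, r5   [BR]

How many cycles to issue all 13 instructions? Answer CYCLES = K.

CYCLES = 9

t=0 i0/i1:mul+xor ; 2-wide
t=1 i2:sub ; WAW r0
t=2 i3/i4:ld+sub ; 2-wide
t=3 i5:st ; no-port MEM/MEM
t=4 i6/i7:st+or ; 2-wide
t=5 i8/i9:mul+sll ; 2-wide
t=6 i10:beq ; no-port BR/MEM
t=7 i11:st ; no-port MEM/BR
t=8 i12:beq ; tail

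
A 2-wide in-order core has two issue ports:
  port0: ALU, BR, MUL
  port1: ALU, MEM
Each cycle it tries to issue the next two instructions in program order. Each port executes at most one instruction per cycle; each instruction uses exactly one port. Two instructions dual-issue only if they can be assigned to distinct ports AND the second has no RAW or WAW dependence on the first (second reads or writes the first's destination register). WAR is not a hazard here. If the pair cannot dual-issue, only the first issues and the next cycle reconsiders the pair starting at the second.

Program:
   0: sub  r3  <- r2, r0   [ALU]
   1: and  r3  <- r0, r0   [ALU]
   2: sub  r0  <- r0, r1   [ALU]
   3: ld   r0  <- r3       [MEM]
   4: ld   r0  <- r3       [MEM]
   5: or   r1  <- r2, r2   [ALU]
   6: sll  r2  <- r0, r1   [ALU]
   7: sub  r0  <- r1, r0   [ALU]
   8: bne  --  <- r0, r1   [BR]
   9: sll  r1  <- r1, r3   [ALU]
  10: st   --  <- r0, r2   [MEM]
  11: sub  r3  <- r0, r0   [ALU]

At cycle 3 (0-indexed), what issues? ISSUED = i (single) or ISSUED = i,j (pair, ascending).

ISSUED = 4,5

[0] i0  sub  -- WAW r3
[1] i1,i2  and/sub  -- 2-wide
[2] i3  ld  -- no-port MEM/MEM
[3] i4,i5  ld/or  -- 2-wide
[4] i6,i7  sll/sub  -- 2-wide
[5] i8,i9  bne/sll  -- 2-wide
[6] i10,i11  st/sub  -- 2-wide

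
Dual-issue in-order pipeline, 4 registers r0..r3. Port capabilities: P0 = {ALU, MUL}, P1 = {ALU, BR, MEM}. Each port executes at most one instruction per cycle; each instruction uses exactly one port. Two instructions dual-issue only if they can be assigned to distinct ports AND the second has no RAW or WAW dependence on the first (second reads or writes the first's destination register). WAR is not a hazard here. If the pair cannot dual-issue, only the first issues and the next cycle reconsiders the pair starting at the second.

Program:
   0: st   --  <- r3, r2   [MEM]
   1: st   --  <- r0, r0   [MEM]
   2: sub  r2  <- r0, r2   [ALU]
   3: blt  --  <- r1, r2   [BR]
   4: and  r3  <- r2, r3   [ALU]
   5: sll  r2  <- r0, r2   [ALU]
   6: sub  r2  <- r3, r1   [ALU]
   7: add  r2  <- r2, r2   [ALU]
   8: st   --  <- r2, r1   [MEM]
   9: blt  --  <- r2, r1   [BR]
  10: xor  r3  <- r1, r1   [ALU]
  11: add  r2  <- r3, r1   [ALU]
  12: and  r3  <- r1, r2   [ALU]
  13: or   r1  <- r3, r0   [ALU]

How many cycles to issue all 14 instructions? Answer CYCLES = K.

t=0 i0:st ; no-port MEM/MEM
t=1 i1,i2:st sub ; pair
t=2 i3,i4:blt and ; pair
t=3 i5:sll ; WAW r2
t=4 i6:sub ; RAW+WAW r2
t=5 i7:add ; RAW r2
t=6 i8:st ; no-port MEM/BR
t=7 i9,i10:blt xor ; pair
t=8 i11:add ; RAW r2
t=9 i12:and ; RAW r3
t=10 i13:or ; tail

CYCLES = 11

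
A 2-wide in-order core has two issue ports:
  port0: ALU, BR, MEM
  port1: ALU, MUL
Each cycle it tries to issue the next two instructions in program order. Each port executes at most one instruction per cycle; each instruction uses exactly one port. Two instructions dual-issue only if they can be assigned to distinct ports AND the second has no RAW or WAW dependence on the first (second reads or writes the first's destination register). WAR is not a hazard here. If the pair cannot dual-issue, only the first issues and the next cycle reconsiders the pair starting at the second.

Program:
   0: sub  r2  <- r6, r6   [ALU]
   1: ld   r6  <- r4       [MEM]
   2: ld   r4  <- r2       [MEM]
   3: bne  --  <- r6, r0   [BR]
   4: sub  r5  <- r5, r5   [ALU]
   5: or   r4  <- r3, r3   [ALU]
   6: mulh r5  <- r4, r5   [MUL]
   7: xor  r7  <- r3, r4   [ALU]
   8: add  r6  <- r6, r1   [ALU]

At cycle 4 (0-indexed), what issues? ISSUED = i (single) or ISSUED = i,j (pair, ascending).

ISSUED = 6,7

0. sub.ALU+ld.MEM @i0&i1  | pair
1. ld.MEM @i2  | no-port MEM/BR
2. bne.BR+sub.ALU @i3&i4  | pair
3. or.ALU @i5  | RAW r4
4. mulh.MUL+xor.ALU @i6&i7  | pair
5. add.ALU @i8  | tail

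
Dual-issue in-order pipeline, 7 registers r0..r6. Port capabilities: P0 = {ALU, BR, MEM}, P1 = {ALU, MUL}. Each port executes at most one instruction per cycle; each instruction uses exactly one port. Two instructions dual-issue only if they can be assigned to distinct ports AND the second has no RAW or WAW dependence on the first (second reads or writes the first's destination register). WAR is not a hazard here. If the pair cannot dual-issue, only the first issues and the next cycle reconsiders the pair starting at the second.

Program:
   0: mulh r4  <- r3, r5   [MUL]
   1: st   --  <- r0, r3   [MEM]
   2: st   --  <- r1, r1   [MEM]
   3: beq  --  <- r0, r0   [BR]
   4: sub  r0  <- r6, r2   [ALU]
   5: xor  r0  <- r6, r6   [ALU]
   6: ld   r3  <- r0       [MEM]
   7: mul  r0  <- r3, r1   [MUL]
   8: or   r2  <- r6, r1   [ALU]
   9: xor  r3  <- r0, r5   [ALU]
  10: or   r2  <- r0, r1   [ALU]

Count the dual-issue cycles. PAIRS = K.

PAIRS = 4

c0: i0/i1 mulh.MUL st.MEM  pair
c1: i2 st.MEM  no-port MEM/BR
c2: i3/i4 beq.BR sub.ALU  pair
c3: i5 xor.ALU  RAW r0
c4: i6 ld.MEM  RAW r3
c5: i7/i8 mul.MUL or.ALU  pair
c6: i9/i10 xor.ALU or.ALU  pair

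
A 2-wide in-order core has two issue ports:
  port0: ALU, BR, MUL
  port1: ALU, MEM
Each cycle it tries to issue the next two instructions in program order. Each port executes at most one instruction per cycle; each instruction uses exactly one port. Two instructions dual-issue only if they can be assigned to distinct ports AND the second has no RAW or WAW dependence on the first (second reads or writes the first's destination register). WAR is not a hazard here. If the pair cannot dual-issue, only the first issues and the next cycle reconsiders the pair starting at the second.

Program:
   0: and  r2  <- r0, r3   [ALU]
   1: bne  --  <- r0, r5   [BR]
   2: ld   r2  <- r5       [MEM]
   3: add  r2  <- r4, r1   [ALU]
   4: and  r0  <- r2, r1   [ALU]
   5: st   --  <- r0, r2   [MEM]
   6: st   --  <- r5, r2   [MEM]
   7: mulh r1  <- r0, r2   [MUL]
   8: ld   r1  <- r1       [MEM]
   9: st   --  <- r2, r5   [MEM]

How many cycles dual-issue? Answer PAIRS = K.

t=0 i0/i1:and bne ; 2-wide
t=1 i2:ld ; WAW r2
t=2 i3:add ; RAW r2
t=3 i4:and ; RAW r0
t=4 i5:st ; no-port MEM/MEM
t=5 i6/i7:st mulh ; 2-wide
t=6 i8:ld ; no-port MEM/MEM
t=7 i9:st ; tail

PAIRS = 2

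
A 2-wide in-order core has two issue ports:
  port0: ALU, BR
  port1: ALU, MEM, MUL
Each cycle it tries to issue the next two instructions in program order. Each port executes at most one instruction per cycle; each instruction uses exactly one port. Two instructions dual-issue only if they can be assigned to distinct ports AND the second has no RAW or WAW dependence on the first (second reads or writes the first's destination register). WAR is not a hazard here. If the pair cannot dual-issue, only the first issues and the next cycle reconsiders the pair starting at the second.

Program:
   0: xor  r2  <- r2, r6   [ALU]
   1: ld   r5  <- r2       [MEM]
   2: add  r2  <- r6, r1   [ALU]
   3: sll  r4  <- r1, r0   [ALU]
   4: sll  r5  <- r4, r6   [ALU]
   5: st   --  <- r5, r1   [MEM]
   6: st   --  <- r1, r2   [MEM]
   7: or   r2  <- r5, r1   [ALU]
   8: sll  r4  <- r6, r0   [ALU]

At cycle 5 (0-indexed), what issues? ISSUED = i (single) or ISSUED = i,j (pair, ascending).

ISSUED = 6,7

t=0 i0:xor ; RAW r2
t=1 i1/i2:ld;add ; dual
t=2 i3:sll ; RAW r4
t=3 i4:sll ; RAW r5
t=4 i5:st ; no-port MEM/MEM
t=5 i6/i7:st;or ; dual
t=6 i8:sll ; tail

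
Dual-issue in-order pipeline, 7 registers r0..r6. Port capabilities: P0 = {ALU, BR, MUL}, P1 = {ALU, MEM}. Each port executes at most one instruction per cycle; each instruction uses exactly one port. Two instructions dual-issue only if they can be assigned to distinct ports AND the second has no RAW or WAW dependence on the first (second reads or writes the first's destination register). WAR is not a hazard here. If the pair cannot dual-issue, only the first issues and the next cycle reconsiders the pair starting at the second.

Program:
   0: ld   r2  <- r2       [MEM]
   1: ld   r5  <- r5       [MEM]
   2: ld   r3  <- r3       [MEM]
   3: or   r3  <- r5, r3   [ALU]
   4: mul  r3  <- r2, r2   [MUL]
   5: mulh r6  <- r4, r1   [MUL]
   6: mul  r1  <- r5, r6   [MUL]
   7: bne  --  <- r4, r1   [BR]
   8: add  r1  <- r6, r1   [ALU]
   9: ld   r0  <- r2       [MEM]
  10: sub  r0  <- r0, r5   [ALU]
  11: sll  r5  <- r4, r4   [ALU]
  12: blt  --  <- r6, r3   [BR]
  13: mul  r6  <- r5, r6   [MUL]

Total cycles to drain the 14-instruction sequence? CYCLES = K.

CYCLES = 12

  cy0 -> i0 (ld.MEM) no-port MEM/MEM
  cy1 -> i1 (ld.MEM) no-port MEM/MEM
  cy2 -> i2 (ld.MEM) RAW+WAW r3
  cy3 -> i3 (or.ALU) WAW r3
  cy4 -> i4 (mul.MUL) no-port MUL/MUL
  cy5 -> i5 (mulh.MUL) no-port MUL/MUL
  cy6 -> i6 (mul.MUL) no-port MUL/BR
  cy7 -> i7/i8 (bne.BR/add.ALU) dual
  cy8 -> i9 (ld.MEM) RAW+WAW r0
  cy9 -> i10/i11 (sub.ALU/sll.ALU) dual
  cy10 -> i12 (blt.BR) no-port BR/MUL
  cy11 -> i13 (mul.MUL) tail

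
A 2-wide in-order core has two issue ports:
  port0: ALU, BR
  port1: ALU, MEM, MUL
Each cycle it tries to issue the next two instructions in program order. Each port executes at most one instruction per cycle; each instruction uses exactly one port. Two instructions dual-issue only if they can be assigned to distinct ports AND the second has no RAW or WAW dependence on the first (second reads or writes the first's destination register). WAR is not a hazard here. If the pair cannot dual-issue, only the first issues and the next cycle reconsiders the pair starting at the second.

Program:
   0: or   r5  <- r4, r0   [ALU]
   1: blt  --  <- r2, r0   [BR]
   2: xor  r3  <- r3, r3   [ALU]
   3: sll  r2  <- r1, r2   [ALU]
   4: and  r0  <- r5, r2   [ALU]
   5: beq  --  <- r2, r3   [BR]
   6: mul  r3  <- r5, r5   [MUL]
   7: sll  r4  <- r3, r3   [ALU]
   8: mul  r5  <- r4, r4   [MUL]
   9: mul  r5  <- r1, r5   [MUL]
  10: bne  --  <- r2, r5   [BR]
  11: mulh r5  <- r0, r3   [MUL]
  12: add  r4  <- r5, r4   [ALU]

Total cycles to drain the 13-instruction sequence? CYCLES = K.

#0 head=0: or;blt i0,i1 pair
#1 head=2: xor;sll i2,i3 pair
#2 head=4: and;beq i4,i5 pair
#3 head=6: mul i6 RAW r3
#4 head=7: sll i7 RAW r4
#5 head=8: mul i8 no-port MUL/MUL
#6 head=9: mul i9 RAW r5
#7 head=10: bne;mulh i10,i11 pair
#8 head=12: add i12 tail

CYCLES = 9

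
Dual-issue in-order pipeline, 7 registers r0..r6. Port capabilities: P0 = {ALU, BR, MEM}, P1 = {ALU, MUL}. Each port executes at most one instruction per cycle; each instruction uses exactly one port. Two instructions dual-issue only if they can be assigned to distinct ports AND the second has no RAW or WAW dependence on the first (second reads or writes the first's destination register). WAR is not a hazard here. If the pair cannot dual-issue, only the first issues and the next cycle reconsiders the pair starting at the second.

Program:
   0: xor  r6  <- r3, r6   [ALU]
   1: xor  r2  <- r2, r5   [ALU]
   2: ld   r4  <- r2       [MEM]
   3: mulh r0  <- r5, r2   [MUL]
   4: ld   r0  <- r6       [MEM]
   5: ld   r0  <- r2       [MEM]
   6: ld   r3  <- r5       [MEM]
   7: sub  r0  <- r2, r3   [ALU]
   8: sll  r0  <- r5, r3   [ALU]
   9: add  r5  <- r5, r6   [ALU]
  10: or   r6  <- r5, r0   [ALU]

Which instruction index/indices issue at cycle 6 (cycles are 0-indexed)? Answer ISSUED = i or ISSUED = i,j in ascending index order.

ISSUED = 8,9

#0 head=0: xor+xor i0&i1 pair
#1 head=2: ld+mulh i2&i3 pair
#2 head=4: ld i4 no-port MEM/MEM
#3 head=5: ld i5 no-port MEM/MEM
#4 head=6: ld i6 RAW r3
#5 head=7: sub i7 WAW r0
#6 head=8: sll+add i8&i9 pair
#7 head=10: or i10 tail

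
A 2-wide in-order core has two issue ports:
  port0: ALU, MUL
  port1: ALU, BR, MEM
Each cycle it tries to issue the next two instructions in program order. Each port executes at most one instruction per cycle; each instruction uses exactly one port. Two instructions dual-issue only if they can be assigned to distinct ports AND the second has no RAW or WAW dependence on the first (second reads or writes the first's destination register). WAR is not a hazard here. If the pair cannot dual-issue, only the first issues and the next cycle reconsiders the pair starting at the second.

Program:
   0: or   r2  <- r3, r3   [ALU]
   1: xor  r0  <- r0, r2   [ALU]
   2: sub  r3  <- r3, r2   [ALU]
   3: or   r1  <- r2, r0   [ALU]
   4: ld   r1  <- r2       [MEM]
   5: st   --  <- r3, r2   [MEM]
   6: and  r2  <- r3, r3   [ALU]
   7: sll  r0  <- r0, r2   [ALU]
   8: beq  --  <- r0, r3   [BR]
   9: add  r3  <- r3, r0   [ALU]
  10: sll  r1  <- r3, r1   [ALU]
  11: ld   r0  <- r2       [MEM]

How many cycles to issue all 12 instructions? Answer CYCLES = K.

t=0 i0:or.ALU ; RAW r2
t=1 i1+i2:xor.ALU/sub.ALU ; dual
t=2 i3:or.ALU ; WAW r1
t=3 i4:ld.MEM ; no-port MEM/MEM
t=4 i5+i6:st.MEM/and.ALU ; dual
t=5 i7:sll.ALU ; RAW r0
t=6 i8+i9:beq.BR/add.ALU ; dual
t=7 i10+i11:sll.ALU/ld.MEM ; dual

CYCLES = 8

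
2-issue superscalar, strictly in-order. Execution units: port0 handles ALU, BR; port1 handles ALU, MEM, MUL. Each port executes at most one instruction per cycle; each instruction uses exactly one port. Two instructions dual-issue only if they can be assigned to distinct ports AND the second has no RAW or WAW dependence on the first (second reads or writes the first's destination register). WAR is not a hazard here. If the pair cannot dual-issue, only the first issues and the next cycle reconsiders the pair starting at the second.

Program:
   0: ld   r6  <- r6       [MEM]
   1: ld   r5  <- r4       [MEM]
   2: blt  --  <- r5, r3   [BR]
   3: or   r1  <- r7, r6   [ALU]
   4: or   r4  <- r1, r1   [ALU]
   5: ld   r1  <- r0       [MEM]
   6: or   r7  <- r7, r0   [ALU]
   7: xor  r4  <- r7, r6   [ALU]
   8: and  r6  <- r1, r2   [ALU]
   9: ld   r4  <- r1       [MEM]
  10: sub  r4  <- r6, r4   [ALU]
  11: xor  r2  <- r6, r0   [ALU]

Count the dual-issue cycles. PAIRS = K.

t=0 i0:ld.MEM ; no-port MEM/MEM
t=1 i1:ld.MEM ; RAW r5
t=2 i2+i3:blt.BR/or.ALU ; dual
t=3 i4+i5:or.ALU/ld.MEM ; dual
t=4 i6:or.ALU ; RAW r7
t=5 i7+i8:xor.ALU/and.ALU ; dual
t=6 i9:ld.MEM ; RAW+WAW r4
t=7 i10+i11:sub.ALU/xor.ALU ; dual

PAIRS = 4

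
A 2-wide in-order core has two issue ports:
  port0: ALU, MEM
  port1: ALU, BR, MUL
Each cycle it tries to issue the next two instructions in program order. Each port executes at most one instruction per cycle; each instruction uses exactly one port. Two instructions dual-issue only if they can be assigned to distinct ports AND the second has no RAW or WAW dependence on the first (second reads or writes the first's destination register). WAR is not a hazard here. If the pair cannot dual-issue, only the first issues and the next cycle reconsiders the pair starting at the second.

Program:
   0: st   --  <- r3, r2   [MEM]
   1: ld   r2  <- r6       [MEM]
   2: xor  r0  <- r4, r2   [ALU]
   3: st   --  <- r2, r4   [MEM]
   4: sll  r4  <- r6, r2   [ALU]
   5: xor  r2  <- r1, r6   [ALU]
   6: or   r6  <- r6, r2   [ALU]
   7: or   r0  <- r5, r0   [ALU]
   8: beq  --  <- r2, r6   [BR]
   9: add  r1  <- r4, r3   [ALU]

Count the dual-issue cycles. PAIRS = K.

c0: i0 st.MEM  no-port MEM/MEM
c1: i1 ld.MEM  RAW r2
c2: i2/i3 xor.ALU;st.MEM  pair
c3: i4/i5 sll.ALU;xor.ALU  pair
c4: i6/i7 or.ALU;or.ALU  pair
c5: i8/i9 beq.BR;add.ALU  pair

PAIRS = 4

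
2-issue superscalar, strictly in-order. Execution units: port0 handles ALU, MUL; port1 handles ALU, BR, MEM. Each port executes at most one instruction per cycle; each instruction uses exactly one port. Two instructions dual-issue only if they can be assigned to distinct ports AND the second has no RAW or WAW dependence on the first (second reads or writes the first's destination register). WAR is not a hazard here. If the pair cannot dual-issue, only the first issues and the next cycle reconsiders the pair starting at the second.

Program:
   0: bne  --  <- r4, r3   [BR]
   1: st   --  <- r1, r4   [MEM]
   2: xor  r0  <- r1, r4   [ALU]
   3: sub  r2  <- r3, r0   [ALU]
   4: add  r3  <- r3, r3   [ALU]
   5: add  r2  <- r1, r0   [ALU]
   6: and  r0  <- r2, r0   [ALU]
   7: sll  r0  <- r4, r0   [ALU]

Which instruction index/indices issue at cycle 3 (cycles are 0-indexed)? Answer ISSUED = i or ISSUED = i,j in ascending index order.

0. bne.BR @i0  | no-port BR/MEM
1. st.MEM/xor.ALU @i1&i2  | 2-wide
2. sub.ALU/add.ALU @i3&i4  | 2-wide
3. add.ALU @i5  | RAW r2
4. and.ALU @i6  | RAW+WAW r0
5. sll.ALU @i7  | tail

ISSUED = 5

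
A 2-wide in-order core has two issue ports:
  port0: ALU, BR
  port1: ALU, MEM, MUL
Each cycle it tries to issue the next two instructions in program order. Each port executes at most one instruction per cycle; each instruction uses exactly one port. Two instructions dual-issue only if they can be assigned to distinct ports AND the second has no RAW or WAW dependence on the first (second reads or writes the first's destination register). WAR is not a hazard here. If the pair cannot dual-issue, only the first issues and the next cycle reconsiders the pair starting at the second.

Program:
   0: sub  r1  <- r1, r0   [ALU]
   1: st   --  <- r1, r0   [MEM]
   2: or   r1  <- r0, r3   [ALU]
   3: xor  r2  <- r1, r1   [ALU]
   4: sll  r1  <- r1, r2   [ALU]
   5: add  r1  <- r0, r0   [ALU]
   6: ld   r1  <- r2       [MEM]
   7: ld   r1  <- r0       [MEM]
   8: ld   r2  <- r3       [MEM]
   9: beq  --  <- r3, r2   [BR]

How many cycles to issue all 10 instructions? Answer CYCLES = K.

  cy0 -> i0 (sub) RAW r1
  cy1 -> i1&i2 (st;or) pair
  cy2 -> i3 (xor) RAW r2
  cy3 -> i4 (sll) WAW r1
  cy4 -> i5 (add) WAW r1
  cy5 -> i6 (ld) no-port MEM/MEM
  cy6 -> i7 (ld) no-port MEM/MEM
  cy7 -> i8 (ld) RAW r2
  cy8 -> i9 (beq) tail

CYCLES = 9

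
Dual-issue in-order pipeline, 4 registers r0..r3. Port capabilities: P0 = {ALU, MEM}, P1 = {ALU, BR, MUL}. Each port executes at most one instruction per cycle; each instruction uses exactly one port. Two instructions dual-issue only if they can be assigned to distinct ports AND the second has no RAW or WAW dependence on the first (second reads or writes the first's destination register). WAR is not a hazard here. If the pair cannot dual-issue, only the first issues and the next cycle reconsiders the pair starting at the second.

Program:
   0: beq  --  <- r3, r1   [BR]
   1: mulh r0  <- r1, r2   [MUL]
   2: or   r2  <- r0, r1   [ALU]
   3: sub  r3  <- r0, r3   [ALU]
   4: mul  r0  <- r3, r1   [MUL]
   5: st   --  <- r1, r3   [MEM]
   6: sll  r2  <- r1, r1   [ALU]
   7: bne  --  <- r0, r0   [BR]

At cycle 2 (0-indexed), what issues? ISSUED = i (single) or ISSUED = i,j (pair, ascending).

ISSUED = 2,3

[0] i0  beq.BR  -- no-port BR/MUL
[1] i1  mulh.MUL  -- RAW r0
[2] i2+i3  or.ALU;sub.ALU  -- pair
[3] i4+i5  mul.MUL;st.MEM  -- pair
[4] i6+i7  sll.ALU;bne.BR  -- pair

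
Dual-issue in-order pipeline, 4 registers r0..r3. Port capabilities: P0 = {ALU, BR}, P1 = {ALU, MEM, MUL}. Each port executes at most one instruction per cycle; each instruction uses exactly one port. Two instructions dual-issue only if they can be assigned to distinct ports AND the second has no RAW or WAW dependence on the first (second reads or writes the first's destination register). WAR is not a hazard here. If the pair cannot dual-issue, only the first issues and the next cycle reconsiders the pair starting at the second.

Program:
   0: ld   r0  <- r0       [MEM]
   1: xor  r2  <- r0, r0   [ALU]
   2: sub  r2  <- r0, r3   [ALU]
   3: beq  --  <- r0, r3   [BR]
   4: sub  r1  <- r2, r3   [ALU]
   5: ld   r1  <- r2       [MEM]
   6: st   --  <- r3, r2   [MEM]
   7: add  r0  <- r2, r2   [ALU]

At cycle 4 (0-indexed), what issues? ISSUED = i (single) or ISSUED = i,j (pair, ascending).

ISSUED = 5

[0] i0  ld  -- RAW r0
[1] i1  xor  -- WAW r2
[2] i2,i3  sub;beq  -- pair
[3] i4  sub  -- WAW r1
[4] i5  ld  -- no-port MEM/MEM
[5] i6,i7  st;add  -- pair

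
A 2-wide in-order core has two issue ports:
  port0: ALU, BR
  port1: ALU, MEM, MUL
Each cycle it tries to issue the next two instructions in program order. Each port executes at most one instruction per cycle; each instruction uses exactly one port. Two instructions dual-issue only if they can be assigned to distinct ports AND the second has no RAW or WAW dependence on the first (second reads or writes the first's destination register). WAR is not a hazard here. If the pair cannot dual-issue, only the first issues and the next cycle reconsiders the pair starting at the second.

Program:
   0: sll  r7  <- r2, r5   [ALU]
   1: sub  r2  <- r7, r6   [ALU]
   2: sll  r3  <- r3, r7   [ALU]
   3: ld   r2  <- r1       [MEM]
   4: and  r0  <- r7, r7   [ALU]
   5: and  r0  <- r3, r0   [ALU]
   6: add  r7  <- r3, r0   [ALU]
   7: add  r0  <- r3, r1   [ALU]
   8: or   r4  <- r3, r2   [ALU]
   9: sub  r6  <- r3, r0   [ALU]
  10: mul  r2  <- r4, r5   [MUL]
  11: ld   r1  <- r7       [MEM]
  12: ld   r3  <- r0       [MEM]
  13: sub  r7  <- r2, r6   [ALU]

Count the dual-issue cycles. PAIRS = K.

PAIRS = 5

t=0 i0:sll.ALU ; RAW r7
t=1 i1,i2:sub.ALU+sll.ALU ; pair
t=2 i3,i4:ld.MEM+and.ALU ; pair
t=3 i5:and.ALU ; RAW r0
t=4 i6,i7:add.ALU+add.ALU ; pair
t=5 i8,i9:or.ALU+sub.ALU ; pair
t=6 i10:mul.MUL ; no-port MUL/MEM
t=7 i11:ld.MEM ; no-port MEM/MEM
t=8 i12,i13:ld.MEM+sub.ALU ; pair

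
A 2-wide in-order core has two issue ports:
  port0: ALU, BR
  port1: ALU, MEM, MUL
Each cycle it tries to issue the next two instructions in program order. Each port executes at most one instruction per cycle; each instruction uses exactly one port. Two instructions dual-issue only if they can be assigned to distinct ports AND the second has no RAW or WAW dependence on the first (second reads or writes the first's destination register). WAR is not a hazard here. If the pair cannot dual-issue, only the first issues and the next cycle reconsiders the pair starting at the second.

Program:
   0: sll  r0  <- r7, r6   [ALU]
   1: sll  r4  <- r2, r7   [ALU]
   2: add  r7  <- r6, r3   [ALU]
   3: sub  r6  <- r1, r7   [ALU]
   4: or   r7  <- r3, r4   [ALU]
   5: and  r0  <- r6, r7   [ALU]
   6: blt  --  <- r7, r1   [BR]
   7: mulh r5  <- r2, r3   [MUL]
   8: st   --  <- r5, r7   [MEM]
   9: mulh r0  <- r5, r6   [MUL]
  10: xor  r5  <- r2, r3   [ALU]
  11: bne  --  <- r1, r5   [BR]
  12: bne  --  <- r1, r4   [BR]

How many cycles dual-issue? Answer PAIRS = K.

c0: i0,i1 sll.ALU/sll.ALU  dual
c1: i2 add.ALU  RAW r7
c2: i3,i4 sub.ALU/or.ALU  dual
c3: i5,i6 and.ALU/blt.BR  dual
c4: i7 mulh.MUL  no-port MUL/MEM
c5: i8 st.MEM  no-port MEM/MUL
c6: i9,i10 mulh.MUL/xor.ALU  dual
c7: i11 bne.BR  no-port BR/BR
c8: i12 bne.BR  tail

PAIRS = 4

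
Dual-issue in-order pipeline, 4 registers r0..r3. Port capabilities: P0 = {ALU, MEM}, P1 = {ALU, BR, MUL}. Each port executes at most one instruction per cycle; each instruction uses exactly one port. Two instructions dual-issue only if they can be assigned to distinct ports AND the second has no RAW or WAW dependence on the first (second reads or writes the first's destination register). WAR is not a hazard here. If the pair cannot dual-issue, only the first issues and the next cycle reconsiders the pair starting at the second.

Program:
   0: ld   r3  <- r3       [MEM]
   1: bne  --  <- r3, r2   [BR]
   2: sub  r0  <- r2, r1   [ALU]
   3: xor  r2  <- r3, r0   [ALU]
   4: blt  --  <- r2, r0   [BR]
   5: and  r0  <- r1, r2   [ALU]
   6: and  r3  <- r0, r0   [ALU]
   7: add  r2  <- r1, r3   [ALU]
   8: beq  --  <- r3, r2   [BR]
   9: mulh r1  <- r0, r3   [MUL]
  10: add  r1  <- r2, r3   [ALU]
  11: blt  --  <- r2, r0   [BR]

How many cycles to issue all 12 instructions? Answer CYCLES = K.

t=0 i0:ld ; RAW r3
t=1 i1+i2:bne;sub ; 2-wide
t=2 i3:xor ; RAW r2
t=3 i4+i5:blt;and ; 2-wide
t=4 i6:and ; RAW r3
t=5 i7:add ; RAW r2
t=6 i8:beq ; no-port BR/MUL
t=7 i9:mulh ; WAW r1
t=8 i10+i11:add;blt ; 2-wide

CYCLES = 9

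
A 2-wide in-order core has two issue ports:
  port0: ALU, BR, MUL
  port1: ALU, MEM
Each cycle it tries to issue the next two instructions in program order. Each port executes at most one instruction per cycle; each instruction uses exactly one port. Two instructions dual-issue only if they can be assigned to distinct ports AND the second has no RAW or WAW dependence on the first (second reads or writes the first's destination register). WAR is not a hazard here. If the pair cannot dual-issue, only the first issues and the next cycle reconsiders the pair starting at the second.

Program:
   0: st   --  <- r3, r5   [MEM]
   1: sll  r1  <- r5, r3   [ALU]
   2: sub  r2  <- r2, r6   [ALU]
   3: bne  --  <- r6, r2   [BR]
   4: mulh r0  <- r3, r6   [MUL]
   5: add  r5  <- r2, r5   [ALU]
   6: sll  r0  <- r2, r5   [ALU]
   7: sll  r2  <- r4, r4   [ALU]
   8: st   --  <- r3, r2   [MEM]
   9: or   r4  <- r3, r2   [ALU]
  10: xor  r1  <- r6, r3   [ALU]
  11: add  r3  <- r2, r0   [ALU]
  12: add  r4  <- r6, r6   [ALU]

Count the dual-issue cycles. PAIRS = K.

[0] i0&i1  st+sll  -- pair
[1] i2  sub  -- RAW r2
[2] i3  bne  -- no-port BR/MUL
[3] i4&i5  mulh+add  -- pair
[4] i6&i7  sll+sll  -- pair
[5] i8&i9  st+or  -- pair
[6] i10&i11  xor+add  -- pair
[7] i12  add  -- tail

PAIRS = 5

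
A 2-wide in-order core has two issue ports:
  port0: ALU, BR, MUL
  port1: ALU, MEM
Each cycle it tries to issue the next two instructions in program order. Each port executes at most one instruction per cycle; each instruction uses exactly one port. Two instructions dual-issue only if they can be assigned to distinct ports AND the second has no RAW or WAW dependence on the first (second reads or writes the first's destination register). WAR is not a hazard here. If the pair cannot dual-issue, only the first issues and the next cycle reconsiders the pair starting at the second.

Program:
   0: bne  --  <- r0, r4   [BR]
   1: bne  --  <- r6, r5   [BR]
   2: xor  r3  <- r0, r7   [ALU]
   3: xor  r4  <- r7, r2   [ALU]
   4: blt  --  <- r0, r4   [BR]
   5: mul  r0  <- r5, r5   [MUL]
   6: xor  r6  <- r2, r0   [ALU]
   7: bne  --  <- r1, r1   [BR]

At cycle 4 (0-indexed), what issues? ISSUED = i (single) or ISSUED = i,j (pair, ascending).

ISSUED = 5

#0 head=0: bne.BR i0 no-port BR/BR
#1 head=1: bne.BR;xor.ALU i1&i2 pair
#2 head=3: xor.ALU i3 RAW r4
#3 head=4: blt.BR i4 no-port BR/MUL
#4 head=5: mul.MUL i5 RAW r0
#5 head=6: xor.ALU;bne.BR i6&i7 pair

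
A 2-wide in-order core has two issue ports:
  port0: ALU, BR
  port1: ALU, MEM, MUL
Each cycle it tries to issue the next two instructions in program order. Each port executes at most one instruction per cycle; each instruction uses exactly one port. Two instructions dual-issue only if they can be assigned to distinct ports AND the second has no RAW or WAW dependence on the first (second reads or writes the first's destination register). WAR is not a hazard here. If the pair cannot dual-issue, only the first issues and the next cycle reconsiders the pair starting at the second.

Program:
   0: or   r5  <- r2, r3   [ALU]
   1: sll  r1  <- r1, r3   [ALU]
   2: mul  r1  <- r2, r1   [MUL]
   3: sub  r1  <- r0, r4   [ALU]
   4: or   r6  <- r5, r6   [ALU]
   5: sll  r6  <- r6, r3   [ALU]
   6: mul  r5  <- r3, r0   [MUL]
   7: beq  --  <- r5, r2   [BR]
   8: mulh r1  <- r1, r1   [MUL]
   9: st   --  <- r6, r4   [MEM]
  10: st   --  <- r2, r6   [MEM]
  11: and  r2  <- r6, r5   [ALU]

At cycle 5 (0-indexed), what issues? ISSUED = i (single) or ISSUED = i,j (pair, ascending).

t=0 i0,i1:or/sll ; 2-wide
t=1 i2:mul ; WAW r1
t=2 i3,i4:sub/or ; 2-wide
t=3 i5,i6:sll/mul ; 2-wide
t=4 i7,i8:beq/mulh ; 2-wide
t=5 i9:st ; no-port MEM/MEM
t=6 i10,i11:st/and ; 2-wide

ISSUED = 9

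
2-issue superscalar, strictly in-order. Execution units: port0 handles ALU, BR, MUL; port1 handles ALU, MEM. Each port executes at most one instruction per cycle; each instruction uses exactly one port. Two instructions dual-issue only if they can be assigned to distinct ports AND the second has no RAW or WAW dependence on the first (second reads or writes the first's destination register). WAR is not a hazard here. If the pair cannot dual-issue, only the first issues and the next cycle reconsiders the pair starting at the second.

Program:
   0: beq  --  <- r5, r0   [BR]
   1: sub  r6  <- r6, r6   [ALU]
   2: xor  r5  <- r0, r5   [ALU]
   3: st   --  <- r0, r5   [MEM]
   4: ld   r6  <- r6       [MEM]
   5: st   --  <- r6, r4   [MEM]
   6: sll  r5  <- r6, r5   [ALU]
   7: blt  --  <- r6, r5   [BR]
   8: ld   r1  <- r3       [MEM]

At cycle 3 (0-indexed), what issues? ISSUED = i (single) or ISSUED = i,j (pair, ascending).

t=0 i0+i1:beq.BR/sub.ALU ; dual
t=1 i2:xor.ALU ; RAW r5
t=2 i3:st.MEM ; no-port MEM/MEM
t=3 i4:ld.MEM ; no-port MEM/MEM
t=4 i5+i6:st.MEM/sll.ALU ; dual
t=5 i7+i8:blt.BR/ld.MEM ; dual

ISSUED = 4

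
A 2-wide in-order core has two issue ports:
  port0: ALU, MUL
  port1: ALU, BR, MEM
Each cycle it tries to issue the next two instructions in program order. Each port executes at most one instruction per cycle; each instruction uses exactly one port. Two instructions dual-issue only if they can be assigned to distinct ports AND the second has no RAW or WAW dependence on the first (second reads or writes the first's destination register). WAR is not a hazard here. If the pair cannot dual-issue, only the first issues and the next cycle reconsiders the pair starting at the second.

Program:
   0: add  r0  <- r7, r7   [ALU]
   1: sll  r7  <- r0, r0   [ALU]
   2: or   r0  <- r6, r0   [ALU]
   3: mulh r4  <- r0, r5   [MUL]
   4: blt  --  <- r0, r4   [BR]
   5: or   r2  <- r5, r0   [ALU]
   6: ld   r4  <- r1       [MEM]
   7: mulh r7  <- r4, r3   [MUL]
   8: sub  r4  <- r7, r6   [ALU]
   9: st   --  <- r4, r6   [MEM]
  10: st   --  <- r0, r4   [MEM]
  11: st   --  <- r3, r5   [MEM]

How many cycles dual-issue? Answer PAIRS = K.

PAIRS = 2

t=0 i0:add ; RAW r0
t=1 i1/i2:sll;or ; 2-wide
t=2 i3:mulh ; RAW r4
t=3 i4/i5:blt;or ; 2-wide
t=4 i6:ld ; RAW r4
t=5 i7:mulh ; RAW r7
t=6 i8:sub ; RAW r4
t=7 i9:st ; no-port MEM/MEM
t=8 i10:st ; no-port MEM/MEM
t=9 i11:st ; tail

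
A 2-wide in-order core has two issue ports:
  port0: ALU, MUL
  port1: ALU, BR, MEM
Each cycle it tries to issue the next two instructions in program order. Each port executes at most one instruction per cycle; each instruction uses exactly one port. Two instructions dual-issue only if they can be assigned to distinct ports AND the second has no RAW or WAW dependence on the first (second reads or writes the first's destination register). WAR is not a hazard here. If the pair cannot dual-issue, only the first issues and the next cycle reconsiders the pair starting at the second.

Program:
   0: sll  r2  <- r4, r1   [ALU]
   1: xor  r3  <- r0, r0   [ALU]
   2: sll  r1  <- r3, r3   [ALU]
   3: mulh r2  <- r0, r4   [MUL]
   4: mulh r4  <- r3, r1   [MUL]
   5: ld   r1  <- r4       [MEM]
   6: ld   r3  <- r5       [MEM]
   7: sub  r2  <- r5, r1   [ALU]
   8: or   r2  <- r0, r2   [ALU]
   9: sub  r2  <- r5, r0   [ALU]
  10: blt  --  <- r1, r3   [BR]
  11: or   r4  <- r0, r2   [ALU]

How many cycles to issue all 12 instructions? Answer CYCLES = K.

c0: i0&i1 sll xor  2-wide
c1: i2&i3 sll mulh  2-wide
c2: i4 mulh  RAW r4
c3: i5 ld  no-port MEM/MEM
c4: i6&i7 ld sub  2-wide
c5: i8 or  WAW r2
c6: i9&i10 sub blt  2-wide
c7: i11 or  tail

CYCLES = 8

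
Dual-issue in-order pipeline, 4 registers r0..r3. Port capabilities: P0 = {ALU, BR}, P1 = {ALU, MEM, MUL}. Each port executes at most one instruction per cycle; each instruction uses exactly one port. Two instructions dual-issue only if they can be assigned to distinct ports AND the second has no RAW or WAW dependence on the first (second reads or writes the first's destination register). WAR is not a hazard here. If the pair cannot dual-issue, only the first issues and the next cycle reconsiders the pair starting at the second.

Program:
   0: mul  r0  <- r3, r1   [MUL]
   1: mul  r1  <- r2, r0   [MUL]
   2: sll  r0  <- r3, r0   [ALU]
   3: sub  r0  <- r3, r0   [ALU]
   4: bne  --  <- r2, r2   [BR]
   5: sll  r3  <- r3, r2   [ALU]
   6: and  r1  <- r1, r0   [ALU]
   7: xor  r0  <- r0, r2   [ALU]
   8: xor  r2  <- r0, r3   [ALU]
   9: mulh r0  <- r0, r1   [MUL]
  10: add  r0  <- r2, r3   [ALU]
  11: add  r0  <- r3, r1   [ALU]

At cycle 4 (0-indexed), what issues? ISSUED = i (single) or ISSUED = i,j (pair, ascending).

#0 head=0: mul.MUL i0 no-port MUL/MUL
#1 head=1: mul.MUL/sll.ALU i1+i2 2-wide
#2 head=3: sub.ALU/bne.BR i3+i4 2-wide
#3 head=5: sll.ALU/and.ALU i5+i6 2-wide
#4 head=7: xor.ALU i7 RAW r0
#5 head=8: xor.ALU/mulh.MUL i8+i9 2-wide
#6 head=10: add.ALU i10 WAW r0
#7 head=11: add.ALU i11 tail

ISSUED = 7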